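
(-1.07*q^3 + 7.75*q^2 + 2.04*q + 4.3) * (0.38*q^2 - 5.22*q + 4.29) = -0.4066*q^5 + 8.5304*q^4 - 44.2701*q^3 + 24.2327*q^2 - 13.6944*q + 18.447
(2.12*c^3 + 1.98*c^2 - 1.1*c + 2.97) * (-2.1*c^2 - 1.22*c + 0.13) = -4.452*c^5 - 6.7444*c^4 + 0.17*c^3 - 4.6376*c^2 - 3.7664*c + 0.3861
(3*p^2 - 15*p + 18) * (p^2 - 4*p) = 3*p^4 - 27*p^3 + 78*p^2 - 72*p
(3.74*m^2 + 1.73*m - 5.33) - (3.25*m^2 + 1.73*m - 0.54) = 0.49*m^2 - 4.79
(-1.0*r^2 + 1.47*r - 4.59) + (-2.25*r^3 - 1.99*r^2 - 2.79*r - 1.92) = -2.25*r^3 - 2.99*r^2 - 1.32*r - 6.51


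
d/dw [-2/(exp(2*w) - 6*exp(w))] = 4*(exp(w) - 3)*exp(-w)/(exp(w) - 6)^2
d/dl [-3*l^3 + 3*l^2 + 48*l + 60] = -9*l^2 + 6*l + 48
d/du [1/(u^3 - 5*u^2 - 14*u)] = (-3*u^2 + 10*u + 14)/(u^2*(-u^2 + 5*u + 14)^2)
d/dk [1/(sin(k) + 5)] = -cos(k)/(sin(k) + 5)^2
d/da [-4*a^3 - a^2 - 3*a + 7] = -12*a^2 - 2*a - 3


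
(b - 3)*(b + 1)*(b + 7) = b^3 + 5*b^2 - 17*b - 21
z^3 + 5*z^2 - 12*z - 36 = (z - 3)*(z + 2)*(z + 6)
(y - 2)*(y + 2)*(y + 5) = y^3 + 5*y^2 - 4*y - 20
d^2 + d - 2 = (d - 1)*(d + 2)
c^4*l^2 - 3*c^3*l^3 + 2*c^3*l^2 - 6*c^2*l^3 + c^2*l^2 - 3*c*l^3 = c*(c - 3*l)*(c*l + l)^2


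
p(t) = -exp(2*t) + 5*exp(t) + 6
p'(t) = -2*exp(2*t) + 5*exp(t)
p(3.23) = -506.66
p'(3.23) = -1151.72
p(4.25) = -4558.24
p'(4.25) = -9479.01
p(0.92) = 12.25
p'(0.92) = -0.05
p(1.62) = 5.73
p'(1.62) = -25.80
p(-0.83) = 7.99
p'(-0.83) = 1.80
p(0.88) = 12.24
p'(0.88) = 0.43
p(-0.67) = 8.30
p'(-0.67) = 2.03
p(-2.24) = 6.52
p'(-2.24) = 0.51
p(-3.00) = 6.25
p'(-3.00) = 0.24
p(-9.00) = 6.00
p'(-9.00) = 0.00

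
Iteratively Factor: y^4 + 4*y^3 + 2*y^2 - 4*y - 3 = (y + 3)*(y^3 + y^2 - y - 1) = (y + 1)*(y + 3)*(y^2 - 1) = (y - 1)*(y + 1)*(y + 3)*(y + 1)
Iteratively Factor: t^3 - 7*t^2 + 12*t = (t)*(t^2 - 7*t + 12) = t*(t - 3)*(t - 4)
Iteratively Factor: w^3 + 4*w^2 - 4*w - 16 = (w + 2)*(w^2 + 2*w - 8) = (w - 2)*(w + 2)*(w + 4)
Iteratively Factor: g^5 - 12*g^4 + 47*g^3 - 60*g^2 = (g - 3)*(g^4 - 9*g^3 + 20*g^2) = g*(g - 3)*(g^3 - 9*g^2 + 20*g) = g*(g - 4)*(g - 3)*(g^2 - 5*g) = g^2*(g - 4)*(g - 3)*(g - 5)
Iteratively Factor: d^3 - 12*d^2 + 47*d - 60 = (d - 5)*(d^2 - 7*d + 12) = (d - 5)*(d - 3)*(d - 4)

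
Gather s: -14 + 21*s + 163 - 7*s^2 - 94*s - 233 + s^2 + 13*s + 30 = -6*s^2 - 60*s - 54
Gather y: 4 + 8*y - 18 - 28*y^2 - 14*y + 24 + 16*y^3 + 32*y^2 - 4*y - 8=16*y^3 + 4*y^2 - 10*y + 2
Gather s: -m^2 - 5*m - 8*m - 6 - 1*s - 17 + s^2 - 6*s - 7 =-m^2 - 13*m + s^2 - 7*s - 30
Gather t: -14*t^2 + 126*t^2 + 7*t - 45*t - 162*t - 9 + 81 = 112*t^2 - 200*t + 72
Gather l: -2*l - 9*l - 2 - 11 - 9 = -11*l - 22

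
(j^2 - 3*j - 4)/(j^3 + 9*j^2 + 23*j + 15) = (j - 4)/(j^2 + 8*j + 15)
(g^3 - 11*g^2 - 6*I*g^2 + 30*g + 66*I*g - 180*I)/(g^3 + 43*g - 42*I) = (g^2 - 11*g + 30)/(g^2 + 6*I*g + 7)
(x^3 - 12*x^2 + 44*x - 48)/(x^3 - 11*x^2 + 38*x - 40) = (x - 6)/(x - 5)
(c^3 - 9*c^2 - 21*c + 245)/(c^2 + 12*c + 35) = (c^2 - 14*c + 49)/(c + 7)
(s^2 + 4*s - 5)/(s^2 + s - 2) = (s + 5)/(s + 2)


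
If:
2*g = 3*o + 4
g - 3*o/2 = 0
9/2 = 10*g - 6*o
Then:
No Solution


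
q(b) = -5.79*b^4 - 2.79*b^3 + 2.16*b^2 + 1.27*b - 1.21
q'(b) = -23.16*b^3 - 8.37*b^2 + 4.32*b + 1.27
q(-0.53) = -1.32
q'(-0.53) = 0.08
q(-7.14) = -13932.36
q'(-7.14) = 7973.83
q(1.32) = -19.77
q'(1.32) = -60.88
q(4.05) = -1703.73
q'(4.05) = -1657.04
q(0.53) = -0.80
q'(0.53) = -2.24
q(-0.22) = -1.37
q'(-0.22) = 0.16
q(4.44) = -2447.34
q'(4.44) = -2171.71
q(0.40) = -0.68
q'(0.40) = 0.18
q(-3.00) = -379.24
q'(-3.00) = 538.30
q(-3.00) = -379.24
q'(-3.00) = 538.30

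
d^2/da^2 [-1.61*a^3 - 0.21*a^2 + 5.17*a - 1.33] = -9.66*a - 0.42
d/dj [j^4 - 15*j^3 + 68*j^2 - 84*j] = 4*j^3 - 45*j^2 + 136*j - 84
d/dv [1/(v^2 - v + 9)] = (1 - 2*v)/(v^2 - v + 9)^2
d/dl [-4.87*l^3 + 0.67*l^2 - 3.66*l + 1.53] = -14.61*l^2 + 1.34*l - 3.66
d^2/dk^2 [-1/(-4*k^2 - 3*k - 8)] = 2*(-16*k^2 - 12*k + (8*k + 3)^2 - 32)/(4*k^2 + 3*k + 8)^3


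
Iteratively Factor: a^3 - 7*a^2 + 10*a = (a)*(a^2 - 7*a + 10) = a*(a - 5)*(a - 2)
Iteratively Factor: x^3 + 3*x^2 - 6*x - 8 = (x + 1)*(x^2 + 2*x - 8) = (x - 2)*(x + 1)*(x + 4)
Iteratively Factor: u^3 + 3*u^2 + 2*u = (u)*(u^2 + 3*u + 2) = u*(u + 1)*(u + 2)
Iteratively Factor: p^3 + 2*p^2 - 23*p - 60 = (p + 3)*(p^2 - p - 20) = (p - 5)*(p + 3)*(p + 4)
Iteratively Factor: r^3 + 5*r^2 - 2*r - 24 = (r + 4)*(r^2 + r - 6) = (r + 3)*(r + 4)*(r - 2)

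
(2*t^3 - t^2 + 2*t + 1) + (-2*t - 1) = 2*t^3 - t^2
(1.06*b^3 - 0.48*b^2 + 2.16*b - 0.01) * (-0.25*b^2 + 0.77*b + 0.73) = -0.265*b^5 + 0.9362*b^4 - 0.1358*b^3 + 1.3153*b^2 + 1.5691*b - 0.0073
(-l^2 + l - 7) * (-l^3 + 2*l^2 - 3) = l^5 - 3*l^4 + 9*l^3 - 11*l^2 - 3*l + 21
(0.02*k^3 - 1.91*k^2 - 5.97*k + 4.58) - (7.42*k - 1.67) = 0.02*k^3 - 1.91*k^2 - 13.39*k + 6.25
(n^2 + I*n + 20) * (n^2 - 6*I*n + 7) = n^4 - 5*I*n^3 + 33*n^2 - 113*I*n + 140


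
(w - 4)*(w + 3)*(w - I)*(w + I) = w^4 - w^3 - 11*w^2 - w - 12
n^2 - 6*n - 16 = (n - 8)*(n + 2)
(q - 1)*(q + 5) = q^2 + 4*q - 5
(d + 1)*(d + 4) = d^2 + 5*d + 4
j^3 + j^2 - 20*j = j*(j - 4)*(j + 5)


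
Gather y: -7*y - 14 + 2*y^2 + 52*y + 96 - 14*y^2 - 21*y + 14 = -12*y^2 + 24*y + 96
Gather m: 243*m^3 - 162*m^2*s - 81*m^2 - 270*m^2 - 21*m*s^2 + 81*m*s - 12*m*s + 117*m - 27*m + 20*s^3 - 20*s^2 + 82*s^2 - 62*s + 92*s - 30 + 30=243*m^3 + m^2*(-162*s - 351) + m*(-21*s^2 + 69*s + 90) + 20*s^3 + 62*s^2 + 30*s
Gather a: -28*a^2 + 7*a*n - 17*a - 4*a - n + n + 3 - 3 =-28*a^2 + a*(7*n - 21)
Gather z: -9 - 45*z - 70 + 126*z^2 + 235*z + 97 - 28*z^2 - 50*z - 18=98*z^2 + 140*z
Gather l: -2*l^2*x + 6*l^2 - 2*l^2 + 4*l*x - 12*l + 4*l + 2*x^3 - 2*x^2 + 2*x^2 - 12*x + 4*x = l^2*(4 - 2*x) + l*(4*x - 8) + 2*x^3 - 8*x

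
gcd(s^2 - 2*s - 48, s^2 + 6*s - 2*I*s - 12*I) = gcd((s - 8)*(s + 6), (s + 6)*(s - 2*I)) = s + 6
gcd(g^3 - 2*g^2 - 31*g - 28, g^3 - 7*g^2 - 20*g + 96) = g + 4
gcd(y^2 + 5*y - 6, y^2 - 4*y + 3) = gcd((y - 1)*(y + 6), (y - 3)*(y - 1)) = y - 1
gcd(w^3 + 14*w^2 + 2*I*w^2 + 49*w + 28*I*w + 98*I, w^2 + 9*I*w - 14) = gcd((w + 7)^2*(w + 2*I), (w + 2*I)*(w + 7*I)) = w + 2*I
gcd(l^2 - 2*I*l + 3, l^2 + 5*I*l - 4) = l + I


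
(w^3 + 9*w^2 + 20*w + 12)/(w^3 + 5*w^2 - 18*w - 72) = (w^2 + 3*w + 2)/(w^2 - w - 12)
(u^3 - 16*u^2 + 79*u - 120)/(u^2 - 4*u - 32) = (u^2 - 8*u + 15)/(u + 4)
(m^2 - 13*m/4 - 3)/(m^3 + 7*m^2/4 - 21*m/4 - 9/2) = (m - 4)/(m^2 + m - 6)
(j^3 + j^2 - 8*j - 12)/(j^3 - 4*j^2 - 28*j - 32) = (j - 3)/(j - 8)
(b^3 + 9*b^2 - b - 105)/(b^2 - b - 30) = (b^2 + 4*b - 21)/(b - 6)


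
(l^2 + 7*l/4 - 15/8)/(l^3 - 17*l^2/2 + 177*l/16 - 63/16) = 2*(2*l + 5)/(4*l^2 - 31*l + 21)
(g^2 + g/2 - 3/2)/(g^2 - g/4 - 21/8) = 4*(g - 1)/(4*g - 7)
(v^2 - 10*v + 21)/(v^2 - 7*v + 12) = (v - 7)/(v - 4)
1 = 1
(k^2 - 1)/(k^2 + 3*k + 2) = (k - 1)/(k + 2)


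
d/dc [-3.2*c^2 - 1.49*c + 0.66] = -6.4*c - 1.49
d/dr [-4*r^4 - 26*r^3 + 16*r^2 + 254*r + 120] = -16*r^3 - 78*r^2 + 32*r + 254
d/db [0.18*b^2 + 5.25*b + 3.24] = 0.36*b + 5.25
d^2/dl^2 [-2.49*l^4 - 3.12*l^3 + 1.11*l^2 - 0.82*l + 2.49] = -29.88*l^2 - 18.72*l + 2.22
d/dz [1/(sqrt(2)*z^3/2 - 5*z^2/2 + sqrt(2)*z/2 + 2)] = 2*(-3*sqrt(2)*z^2 + 10*z - sqrt(2))/(sqrt(2)*z^3 - 5*z^2 + sqrt(2)*z + 4)^2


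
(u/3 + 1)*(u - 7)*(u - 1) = u^3/3 - 5*u^2/3 - 17*u/3 + 7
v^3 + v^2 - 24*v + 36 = (v - 3)*(v - 2)*(v + 6)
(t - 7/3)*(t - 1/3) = t^2 - 8*t/3 + 7/9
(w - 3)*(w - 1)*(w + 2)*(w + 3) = w^4 + w^3 - 11*w^2 - 9*w + 18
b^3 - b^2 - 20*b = b*(b - 5)*(b + 4)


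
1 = 1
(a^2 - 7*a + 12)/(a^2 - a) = (a^2 - 7*a + 12)/(a*(a - 1))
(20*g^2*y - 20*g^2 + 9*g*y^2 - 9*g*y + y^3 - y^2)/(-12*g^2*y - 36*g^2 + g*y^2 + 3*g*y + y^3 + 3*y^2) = (5*g*y - 5*g + y^2 - y)/(-3*g*y - 9*g + y^2 + 3*y)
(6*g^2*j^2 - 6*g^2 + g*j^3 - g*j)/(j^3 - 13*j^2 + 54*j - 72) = g*(6*g*j^2 - 6*g + j^3 - j)/(j^3 - 13*j^2 + 54*j - 72)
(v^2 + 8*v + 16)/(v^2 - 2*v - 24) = (v + 4)/(v - 6)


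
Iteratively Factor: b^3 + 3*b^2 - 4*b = (b - 1)*(b^2 + 4*b) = b*(b - 1)*(b + 4)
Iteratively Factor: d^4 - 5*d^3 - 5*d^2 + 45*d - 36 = (d - 4)*(d^3 - d^2 - 9*d + 9) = (d - 4)*(d - 3)*(d^2 + 2*d - 3) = (d - 4)*(d - 3)*(d - 1)*(d + 3)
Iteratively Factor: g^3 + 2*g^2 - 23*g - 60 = (g - 5)*(g^2 + 7*g + 12) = (g - 5)*(g + 3)*(g + 4)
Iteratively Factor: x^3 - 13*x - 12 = (x - 4)*(x^2 + 4*x + 3) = (x - 4)*(x + 1)*(x + 3)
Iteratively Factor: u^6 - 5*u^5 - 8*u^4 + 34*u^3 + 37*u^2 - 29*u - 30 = (u + 2)*(u^5 - 7*u^4 + 6*u^3 + 22*u^2 - 7*u - 15) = (u - 1)*(u + 2)*(u^4 - 6*u^3 + 22*u + 15) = (u - 3)*(u - 1)*(u + 2)*(u^3 - 3*u^2 - 9*u - 5) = (u - 3)*(u - 1)*(u + 1)*(u + 2)*(u^2 - 4*u - 5) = (u - 5)*(u - 3)*(u - 1)*(u + 1)*(u + 2)*(u + 1)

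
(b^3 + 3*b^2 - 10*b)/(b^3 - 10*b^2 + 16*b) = (b + 5)/(b - 8)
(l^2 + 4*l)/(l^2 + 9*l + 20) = l/(l + 5)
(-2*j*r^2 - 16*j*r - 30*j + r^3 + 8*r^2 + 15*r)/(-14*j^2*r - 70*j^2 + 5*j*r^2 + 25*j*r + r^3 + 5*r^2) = (r + 3)/(7*j + r)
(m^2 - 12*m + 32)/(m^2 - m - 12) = (m - 8)/(m + 3)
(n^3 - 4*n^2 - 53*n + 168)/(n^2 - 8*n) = n + 4 - 21/n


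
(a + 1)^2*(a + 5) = a^3 + 7*a^2 + 11*a + 5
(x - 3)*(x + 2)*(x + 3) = x^3 + 2*x^2 - 9*x - 18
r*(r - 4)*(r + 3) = r^3 - r^2 - 12*r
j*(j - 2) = j^2 - 2*j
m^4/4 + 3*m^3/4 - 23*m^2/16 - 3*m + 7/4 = (m/4 + 1/2)*(m - 2)*(m - 1/2)*(m + 7/2)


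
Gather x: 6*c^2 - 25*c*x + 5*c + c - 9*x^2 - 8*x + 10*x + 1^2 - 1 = 6*c^2 + 6*c - 9*x^2 + x*(2 - 25*c)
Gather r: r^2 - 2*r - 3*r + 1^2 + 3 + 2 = r^2 - 5*r + 6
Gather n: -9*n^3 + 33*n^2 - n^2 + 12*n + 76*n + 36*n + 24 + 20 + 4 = -9*n^3 + 32*n^2 + 124*n + 48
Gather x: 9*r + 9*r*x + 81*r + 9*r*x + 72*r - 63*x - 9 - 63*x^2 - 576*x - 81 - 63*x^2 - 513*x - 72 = 162*r - 126*x^2 + x*(18*r - 1152) - 162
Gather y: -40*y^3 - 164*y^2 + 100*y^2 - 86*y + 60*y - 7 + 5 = -40*y^3 - 64*y^2 - 26*y - 2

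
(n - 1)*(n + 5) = n^2 + 4*n - 5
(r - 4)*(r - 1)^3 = r^4 - 7*r^3 + 15*r^2 - 13*r + 4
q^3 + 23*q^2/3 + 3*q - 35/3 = (q - 1)*(q + 5/3)*(q + 7)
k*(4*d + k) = 4*d*k + k^2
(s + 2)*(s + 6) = s^2 + 8*s + 12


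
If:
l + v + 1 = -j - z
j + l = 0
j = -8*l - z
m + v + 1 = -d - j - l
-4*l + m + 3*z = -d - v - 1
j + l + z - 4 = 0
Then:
No Solution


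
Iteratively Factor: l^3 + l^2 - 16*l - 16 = (l + 4)*(l^2 - 3*l - 4) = (l - 4)*(l + 4)*(l + 1)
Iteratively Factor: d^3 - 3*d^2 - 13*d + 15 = (d - 1)*(d^2 - 2*d - 15) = (d - 1)*(d + 3)*(d - 5)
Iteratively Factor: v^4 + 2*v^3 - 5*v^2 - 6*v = (v)*(v^3 + 2*v^2 - 5*v - 6) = v*(v + 1)*(v^2 + v - 6) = v*(v + 1)*(v + 3)*(v - 2)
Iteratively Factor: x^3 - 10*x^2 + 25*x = (x)*(x^2 - 10*x + 25) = x*(x - 5)*(x - 5)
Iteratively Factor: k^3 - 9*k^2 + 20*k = (k)*(k^2 - 9*k + 20) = k*(k - 4)*(k - 5)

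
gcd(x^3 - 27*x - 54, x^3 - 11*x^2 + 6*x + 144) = x^2 - 3*x - 18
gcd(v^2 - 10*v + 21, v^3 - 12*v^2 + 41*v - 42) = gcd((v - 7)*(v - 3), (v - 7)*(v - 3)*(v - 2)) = v^2 - 10*v + 21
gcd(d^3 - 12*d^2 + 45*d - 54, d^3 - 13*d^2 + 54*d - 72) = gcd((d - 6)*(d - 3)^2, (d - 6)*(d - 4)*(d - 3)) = d^2 - 9*d + 18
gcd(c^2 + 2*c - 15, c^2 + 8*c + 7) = 1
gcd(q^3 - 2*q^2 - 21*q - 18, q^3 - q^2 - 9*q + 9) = q + 3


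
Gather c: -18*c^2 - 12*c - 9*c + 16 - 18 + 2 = -18*c^2 - 21*c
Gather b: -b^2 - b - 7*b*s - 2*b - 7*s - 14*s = -b^2 + b*(-7*s - 3) - 21*s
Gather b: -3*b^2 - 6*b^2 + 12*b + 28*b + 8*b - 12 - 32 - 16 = -9*b^2 + 48*b - 60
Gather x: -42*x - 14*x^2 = -14*x^2 - 42*x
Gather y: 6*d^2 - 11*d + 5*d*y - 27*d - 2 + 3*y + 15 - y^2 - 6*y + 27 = 6*d^2 - 38*d - y^2 + y*(5*d - 3) + 40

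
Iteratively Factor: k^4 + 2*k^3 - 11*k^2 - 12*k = (k - 3)*(k^3 + 5*k^2 + 4*k) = k*(k - 3)*(k^2 + 5*k + 4) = k*(k - 3)*(k + 4)*(k + 1)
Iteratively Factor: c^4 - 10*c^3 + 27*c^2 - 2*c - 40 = (c - 2)*(c^3 - 8*c^2 + 11*c + 20) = (c - 2)*(c + 1)*(c^2 - 9*c + 20) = (c - 4)*(c - 2)*(c + 1)*(c - 5)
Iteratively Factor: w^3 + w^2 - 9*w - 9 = (w + 3)*(w^2 - 2*w - 3) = (w - 3)*(w + 3)*(w + 1)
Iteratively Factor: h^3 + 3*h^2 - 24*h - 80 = (h + 4)*(h^2 - h - 20) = (h + 4)^2*(h - 5)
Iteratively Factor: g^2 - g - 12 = (g - 4)*(g + 3)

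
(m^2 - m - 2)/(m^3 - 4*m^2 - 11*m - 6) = (m - 2)/(m^2 - 5*m - 6)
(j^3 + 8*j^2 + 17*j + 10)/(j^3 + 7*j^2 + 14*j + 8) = (j + 5)/(j + 4)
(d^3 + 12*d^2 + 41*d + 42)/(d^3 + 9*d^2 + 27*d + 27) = (d^2 + 9*d + 14)/(d^2 + 6*d + 9)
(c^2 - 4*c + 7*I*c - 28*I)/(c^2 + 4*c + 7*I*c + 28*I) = (c - 4)/(c + 4)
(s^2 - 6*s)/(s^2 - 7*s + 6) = s/(s - 1)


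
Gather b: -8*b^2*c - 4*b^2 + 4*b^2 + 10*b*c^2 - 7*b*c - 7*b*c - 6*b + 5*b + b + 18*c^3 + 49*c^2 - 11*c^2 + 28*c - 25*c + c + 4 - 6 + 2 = -8*b^2*c + b*(10*c^2 - 14*c) + 18*c^3 + 38*c^2 + 4*c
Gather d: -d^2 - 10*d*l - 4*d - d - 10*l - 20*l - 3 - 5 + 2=-d^2 + d*(-10*l - 5) - 30*l - 6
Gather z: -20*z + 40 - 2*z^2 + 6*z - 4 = -2*z^2 - 14*z + 36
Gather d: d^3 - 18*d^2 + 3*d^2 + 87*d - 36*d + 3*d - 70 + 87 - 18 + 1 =d^3 - 15*d^2 + 54*d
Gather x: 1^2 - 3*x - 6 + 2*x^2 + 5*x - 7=2*x^2 + 2*x - 12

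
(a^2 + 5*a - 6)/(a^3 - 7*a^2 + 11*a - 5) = (a + 6)/(a^2 - 6*a + 5)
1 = 1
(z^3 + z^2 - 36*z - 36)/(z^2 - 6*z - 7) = (z^2 - 36)/(z - 7)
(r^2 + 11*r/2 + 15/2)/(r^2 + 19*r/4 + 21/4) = 2*(2*r + 5)/(4*r + 7)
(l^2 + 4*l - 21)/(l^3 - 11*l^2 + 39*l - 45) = (l + 7)/(l^2 - 8*l + 15)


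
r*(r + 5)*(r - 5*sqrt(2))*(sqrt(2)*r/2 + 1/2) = sqrt(2)*r^4/2 - 9*r^3/2 + 5*sqrt(2)*r^3/2 - 45*r^2/2 - 5*sqrt(2)*r^2/2 - 25*sqrt(2)*r/2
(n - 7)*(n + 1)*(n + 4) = n^3 - 2*n^2 - 31*n - 28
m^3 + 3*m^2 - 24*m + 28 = (m - 2)^2*(m + 7)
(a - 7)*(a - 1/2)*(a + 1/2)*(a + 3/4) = a^4 - 25*a^3/4 - 11*a^2/2 + 25*a/16 + 21/16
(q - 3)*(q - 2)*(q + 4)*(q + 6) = q^4 + 5*q^3 - 20*q^2 - 60*q + 144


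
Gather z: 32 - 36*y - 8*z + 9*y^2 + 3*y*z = 9*y^2 - 36*y + z*(3*y - 8) + 32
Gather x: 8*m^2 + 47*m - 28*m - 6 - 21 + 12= 8*m^2 + 19*m - 15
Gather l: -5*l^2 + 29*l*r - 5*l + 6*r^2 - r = -5*l^2 + l*(29*r - 5) + 6*r^2 - r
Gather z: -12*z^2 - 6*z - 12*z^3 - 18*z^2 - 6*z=-12*z^3 - 30*z^2 - 12*z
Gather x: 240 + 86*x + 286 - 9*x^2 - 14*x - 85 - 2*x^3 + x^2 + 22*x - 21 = -2*x^3 - 8*x^2 + 94*x + 420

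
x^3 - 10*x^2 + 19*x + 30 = (x - 6)*(x - 5)*(x + 1)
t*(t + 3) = t^2 + 3*t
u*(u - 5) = u^2 - 5*u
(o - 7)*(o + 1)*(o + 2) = o^3 - 4*o^2 - 19*o - 14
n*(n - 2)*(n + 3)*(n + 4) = n^4 + 5*n^3 - 2*n^2 - 24*n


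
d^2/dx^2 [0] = 0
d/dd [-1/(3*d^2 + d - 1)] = (6*d + 1)/(3*d^2 + d - 1)^2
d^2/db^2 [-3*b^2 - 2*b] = -6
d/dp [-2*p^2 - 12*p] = -4*p - 12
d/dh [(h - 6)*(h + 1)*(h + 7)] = 3*h^2 + 4*h - 41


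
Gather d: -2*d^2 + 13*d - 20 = -2*d^2 + 13*d - 20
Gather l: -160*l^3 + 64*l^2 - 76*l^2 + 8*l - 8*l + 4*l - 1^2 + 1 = -160*l^3 - 12*l^2 + 4*l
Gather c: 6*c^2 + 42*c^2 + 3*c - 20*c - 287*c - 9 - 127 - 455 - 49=48*c^2 - 304*c - 640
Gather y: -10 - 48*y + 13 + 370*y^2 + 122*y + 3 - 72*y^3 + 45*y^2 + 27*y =-72*y^3 + 415*y^2 + 101*y + 6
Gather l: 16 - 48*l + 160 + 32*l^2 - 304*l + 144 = 32*l^2 - 352*l + 320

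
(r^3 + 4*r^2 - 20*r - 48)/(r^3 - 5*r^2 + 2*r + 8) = (r^2 + 8*r + 12)/(r^2 - r - 2)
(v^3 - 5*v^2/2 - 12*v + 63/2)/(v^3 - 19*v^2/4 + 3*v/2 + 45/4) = 2*(2*v + 7)/(4*v + 5)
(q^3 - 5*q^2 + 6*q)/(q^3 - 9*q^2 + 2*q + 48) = q*(q - 2)/(q^2 - 6*q - 16)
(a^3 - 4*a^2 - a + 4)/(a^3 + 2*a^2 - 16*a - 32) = (a^2 - 1)/(a^2 + 6*a + 8)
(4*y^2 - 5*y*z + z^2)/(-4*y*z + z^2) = (-y + z)/z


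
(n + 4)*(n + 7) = n^2 + 11*n + 28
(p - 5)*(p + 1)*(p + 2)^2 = p^4 - 17*p^2 - 36*p - 20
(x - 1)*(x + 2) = x^2 + x - 2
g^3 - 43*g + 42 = (g - 6)*(g - 1)*(g + 7)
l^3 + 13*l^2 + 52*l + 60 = (l + 2)*(l + 5)*(l + 6)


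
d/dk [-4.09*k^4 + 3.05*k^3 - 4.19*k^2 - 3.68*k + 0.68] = -16.36*k^3 + 9.15*k^2 - 8.38*k - 3.68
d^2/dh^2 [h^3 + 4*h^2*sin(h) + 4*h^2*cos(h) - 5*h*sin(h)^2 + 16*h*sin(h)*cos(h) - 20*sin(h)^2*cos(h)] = -4*sqrt(2)*h^2*sin(h + pi/4) - 32*h*sin(2*h) - 10*h*cos(2*h) + 16*sqrt(2)*h*cos(h + pi/4) + 6*h + 8*sin(h) - 10*sin(2*h) + 13*cos(h) + 32*cos(2*h) - 45*cos(3*h)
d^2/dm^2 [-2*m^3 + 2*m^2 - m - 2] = 4 - 12*m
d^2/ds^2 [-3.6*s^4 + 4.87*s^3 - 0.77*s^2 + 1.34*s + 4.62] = -43.2*s^2 + 29.22*s - 1.54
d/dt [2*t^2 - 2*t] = 4*t - 2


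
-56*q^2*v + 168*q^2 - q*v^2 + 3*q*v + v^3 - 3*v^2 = (-8*q + v)*(7*q + v)*(v - 3)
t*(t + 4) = t^2 + 4*t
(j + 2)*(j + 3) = j^2 + 5*j + 6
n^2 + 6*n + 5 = (n + 1)*(n + 5)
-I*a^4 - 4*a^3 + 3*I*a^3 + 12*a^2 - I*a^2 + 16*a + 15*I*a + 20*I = (a - 4)*(a - 5*I)*(a + I)*(-I*a - I)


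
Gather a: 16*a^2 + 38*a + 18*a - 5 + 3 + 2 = 16*a^2 + 56*a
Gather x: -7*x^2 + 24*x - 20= -7*x^2 + 24*x - 20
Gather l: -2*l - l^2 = -l^2 - 2*l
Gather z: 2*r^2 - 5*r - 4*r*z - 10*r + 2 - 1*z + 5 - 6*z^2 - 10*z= 2*r^2 - 15*r - 6*z^2 + z*(-4*r - 11) + 7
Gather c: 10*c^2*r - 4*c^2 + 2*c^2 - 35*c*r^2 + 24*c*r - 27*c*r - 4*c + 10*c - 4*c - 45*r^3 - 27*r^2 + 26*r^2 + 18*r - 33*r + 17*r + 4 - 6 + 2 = c^2*(10*r - 2) + c*(-35*r^2 - 3*r + 2) - 45*r^3 - r^2 + 2*r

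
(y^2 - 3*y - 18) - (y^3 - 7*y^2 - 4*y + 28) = -y^3 + 8*y^2 + y - 46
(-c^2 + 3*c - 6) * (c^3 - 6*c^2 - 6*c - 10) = -c^5 + 9*c^4 - 18*c^3 + 28*c^2 + 6*c + 60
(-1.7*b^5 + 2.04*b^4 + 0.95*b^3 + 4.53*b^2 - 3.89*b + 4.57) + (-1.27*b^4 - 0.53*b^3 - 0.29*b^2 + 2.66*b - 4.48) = -1.7*b^5 + 0.77*b^4 + 0.42*b^3 + 4.24*b^2 - 1.23*b + 0.0899999999999999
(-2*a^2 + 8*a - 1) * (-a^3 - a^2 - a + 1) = 2*a^5 - 6*a^4 - 5*a^3 - 9*a^2 + 9*a - 1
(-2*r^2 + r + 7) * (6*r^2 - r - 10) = -12*r^4 + 8*r^3 + 61*r^2 - 17*r - 70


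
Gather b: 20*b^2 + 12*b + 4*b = 20*b^2 + 16*b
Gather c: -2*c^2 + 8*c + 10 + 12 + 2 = -2*c^2 + 8*c + 24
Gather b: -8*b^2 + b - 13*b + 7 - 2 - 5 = -8*b^2 - 12*b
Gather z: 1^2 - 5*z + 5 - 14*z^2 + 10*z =-14*z^2 + 5*z + 6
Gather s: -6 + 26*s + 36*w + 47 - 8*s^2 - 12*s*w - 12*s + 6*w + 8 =-8*s^2 + s*(14 - 12*w) + 42*w + 49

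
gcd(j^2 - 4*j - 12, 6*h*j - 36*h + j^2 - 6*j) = j - 6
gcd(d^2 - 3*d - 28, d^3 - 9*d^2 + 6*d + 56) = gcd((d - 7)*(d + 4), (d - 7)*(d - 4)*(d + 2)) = d - 7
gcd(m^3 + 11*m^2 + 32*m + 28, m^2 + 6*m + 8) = m + 2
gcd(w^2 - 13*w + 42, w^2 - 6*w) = w - 6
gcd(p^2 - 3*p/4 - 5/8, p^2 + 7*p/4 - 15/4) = p - 5/4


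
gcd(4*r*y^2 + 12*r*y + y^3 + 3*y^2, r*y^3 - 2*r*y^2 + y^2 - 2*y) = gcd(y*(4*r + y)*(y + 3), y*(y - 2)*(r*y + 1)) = y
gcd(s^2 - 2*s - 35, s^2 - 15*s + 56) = s - 7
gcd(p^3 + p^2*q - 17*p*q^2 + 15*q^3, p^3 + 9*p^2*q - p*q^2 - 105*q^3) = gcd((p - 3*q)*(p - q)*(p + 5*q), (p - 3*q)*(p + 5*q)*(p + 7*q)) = p^2 + 2*p*q - 15*q^2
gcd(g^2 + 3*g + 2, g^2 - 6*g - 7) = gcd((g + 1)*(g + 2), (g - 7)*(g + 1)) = g + 1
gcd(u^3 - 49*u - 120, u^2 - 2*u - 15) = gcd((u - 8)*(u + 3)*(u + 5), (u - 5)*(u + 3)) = u + 3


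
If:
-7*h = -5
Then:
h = 5/7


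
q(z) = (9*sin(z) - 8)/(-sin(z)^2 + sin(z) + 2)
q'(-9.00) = -15.46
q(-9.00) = -8.26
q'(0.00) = 6.50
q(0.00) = -4.00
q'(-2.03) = -234.22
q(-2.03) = -53.55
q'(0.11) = 5.50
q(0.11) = -3.34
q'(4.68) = -667107.52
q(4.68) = -10803.30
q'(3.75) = -25.75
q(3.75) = -11.93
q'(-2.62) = -19.98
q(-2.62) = -9.96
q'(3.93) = -47.57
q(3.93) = -18.26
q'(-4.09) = -2.38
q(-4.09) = -0.32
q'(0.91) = 2.48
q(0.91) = -0.41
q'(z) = (2*sin(z)*cos(z) - cos(z))*(9*sin(z) - 8)/(-sin(z)^2 + sin(z) + 2)^2 + 9*cos(z)/(-sin(z)^2 + sin(z) + 2) = (9*sin(z)^2 - 16*sin(z) + 26)*cos(z)/(sin(z) + cos(z)^2 + 1)^2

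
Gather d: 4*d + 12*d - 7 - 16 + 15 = 16*d - 8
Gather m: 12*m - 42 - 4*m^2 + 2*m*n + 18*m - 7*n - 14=-4*m^2 + m*(2*n + 30) - 7*n - 56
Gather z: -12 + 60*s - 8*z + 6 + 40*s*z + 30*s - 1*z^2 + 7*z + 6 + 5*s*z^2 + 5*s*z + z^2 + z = 5*s*z^2 + 45*s*z + 90*s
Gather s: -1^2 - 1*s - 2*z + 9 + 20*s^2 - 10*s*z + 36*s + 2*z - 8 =20*s^2 + s*(35 - 10*z)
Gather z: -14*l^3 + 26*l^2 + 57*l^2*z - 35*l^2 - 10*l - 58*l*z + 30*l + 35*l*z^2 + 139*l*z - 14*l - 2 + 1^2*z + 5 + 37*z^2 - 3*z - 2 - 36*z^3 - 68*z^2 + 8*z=-14*l^3 - 9*l^2 + 6*l - 36*z^3 + z^2*(35*l - 31) + z*(57*l^2 + 81*l + 6) + 1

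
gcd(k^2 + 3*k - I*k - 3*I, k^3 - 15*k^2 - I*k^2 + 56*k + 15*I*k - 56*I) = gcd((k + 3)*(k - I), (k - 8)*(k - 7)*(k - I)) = k - I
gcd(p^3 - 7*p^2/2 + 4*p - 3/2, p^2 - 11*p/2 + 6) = p - 3/2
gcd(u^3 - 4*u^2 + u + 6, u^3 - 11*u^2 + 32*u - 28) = u - 2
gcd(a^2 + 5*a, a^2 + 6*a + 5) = a + 5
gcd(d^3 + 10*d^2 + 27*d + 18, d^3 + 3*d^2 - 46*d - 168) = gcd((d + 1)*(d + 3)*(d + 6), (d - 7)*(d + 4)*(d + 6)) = d + 6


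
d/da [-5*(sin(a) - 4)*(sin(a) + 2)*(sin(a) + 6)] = 5*(-3*sin(a)^2 - 8*sin(a) + 20)*cos(a)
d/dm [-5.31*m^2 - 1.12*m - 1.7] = -10.62*m - 1.12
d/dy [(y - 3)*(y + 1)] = 2*y - 2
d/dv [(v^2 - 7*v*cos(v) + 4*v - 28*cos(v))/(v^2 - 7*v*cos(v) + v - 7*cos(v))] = -3/(v^2 + 2*v + 1)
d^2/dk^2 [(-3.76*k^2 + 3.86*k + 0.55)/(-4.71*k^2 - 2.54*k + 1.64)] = (-261.22602*k^3 + 101.054934*k^2 - 218.376324*k - 27.52624)/(104.487111*k^6 + 169.042842*k^5 - 17.984664*k^4 - 101.332792*k^3 + 6.262176*k^2 + 20.494752*k - 4.410944)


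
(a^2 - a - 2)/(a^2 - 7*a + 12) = (a^2 - a - 2)/(a^2 - 7*a + 12)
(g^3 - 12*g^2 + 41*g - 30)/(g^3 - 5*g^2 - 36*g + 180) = (g - 1)/(g + 6)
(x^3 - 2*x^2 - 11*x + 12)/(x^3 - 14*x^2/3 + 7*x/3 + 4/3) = 3*(x + 3)/(3*x + 1)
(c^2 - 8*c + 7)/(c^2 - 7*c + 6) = (c - 7)/(c - 6)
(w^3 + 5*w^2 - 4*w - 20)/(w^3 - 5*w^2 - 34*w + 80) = (w + 2)/(w - 8)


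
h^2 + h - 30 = (h - 5)*(h + 6)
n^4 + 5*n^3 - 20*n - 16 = (n - 2)*(n + 1)*(n + 2)*(n + 4)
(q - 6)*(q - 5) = q^2 - 11*q + 30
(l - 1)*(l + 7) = l^2 + 6*l - 7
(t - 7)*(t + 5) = t^2 - 2*t - 35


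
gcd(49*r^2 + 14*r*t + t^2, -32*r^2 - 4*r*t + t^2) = 1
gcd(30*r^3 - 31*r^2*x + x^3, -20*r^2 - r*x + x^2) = -5*r + x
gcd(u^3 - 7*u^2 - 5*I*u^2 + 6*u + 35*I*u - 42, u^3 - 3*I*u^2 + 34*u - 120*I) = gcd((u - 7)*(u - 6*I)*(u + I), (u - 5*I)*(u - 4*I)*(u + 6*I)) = 1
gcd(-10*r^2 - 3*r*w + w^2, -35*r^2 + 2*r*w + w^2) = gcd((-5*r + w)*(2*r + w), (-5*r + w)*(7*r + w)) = 5*r - w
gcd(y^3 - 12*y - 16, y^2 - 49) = 1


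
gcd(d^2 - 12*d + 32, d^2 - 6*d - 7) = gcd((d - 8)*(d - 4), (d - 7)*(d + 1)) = 1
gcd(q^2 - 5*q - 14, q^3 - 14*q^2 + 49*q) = q - 7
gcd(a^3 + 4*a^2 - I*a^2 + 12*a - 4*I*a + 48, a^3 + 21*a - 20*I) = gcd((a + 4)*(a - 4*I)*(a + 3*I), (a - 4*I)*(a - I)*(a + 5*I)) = a - 4*I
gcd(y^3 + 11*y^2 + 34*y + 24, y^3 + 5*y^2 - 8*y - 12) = y^2 + 7*y + 6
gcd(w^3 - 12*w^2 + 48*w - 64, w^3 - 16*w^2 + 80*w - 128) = w^2 - 8*w + 16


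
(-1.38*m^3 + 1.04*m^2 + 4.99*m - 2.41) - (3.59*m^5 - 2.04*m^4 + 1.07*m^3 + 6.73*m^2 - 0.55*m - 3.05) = -3.59*m^5 + 2.04*m^4 - 2.45*m^3 - 5.69*m^2 + 5.54*m + 0.64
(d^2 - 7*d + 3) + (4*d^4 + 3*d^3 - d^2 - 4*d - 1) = 4*d^4 + 3*d^3 - 11*d + 2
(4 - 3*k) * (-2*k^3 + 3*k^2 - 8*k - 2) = 6*k^4 - 17*k^3 + 36*k^2 - 26*k - 8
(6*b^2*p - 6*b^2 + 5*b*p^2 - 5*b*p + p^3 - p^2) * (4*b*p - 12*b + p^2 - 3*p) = 24*b^3*p^2 - 96*b^3*p + 72*b^3 + 26*b^2*p^3 - 104*b^2*p^2 + 78*b^2*p + 9*b*p^4 - 36*b*p^3 + 27*b*p^2 + p^5 - 4*p^4 + 3*p^3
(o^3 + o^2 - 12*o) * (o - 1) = o^4 - 13*o^2 + 12*o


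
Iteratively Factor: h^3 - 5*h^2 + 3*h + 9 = (h - 3)*(h^2 - 2*h - 3) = (h - 3)*(h + 1)*(h - 3)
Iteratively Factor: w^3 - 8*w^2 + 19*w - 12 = (w - 3)*(w^2 - 5*w + 4) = (w - 3)*(w - 1)*(w - 4)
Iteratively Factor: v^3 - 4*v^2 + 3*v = (v - 1)*(v^2 - 3*v) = v*(v - 1)*(v - 3)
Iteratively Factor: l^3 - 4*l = (l - 2)*(l^2 + 2*l) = (l - 2)*(l + 2)*(l)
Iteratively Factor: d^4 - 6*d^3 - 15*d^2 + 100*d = (d)*(d^3 - 6*d^2 - 15*d + 100) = d*(d - 5)*(d^2 - d - 20) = d*(d - 5)*(d + 4)*(d - 5)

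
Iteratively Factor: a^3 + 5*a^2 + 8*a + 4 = (a + 2)*(a^2 + 3*a + 2) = (a + 2)^2*(a + 1)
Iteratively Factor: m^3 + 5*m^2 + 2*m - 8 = (m + 4)*(m^2 + m - 2) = (m + 2)*(m + 4)*(m - 1)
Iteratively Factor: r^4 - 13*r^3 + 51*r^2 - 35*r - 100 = (r + 1)*(r^3 - 14*r^2 + 65*r - 100) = (r - 5)*(r + 1)*(r^2 - 9*r + 20) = (r - 5)^2*(r + 1)*(r - 4)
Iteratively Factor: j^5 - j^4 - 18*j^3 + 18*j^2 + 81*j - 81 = (j + 3)*(j^4 - 4*j^3 - 6*j^2 + 36*j - 27) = (j - 3)*(j + 3)*(j^3 - j^2 - 9*j + 9) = (j - 3)*(j + 3)^2*(j^2 - 4*j + 3) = (j - 3)^2*(j + 3)^2*(j - 1)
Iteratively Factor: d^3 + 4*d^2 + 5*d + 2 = (d + 1)*(d^2 + 3*d + 2) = (d + 1)*(d + 2)*(d + 1)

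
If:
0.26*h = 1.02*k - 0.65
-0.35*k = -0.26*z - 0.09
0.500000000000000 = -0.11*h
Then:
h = -4.55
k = -0.52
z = -1.05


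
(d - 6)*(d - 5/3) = d^2 - 23*d/3 + 10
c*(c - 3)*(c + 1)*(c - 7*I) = c^4 - 2*c^3 - 7*I*c^3 - 3*c^2 + 14*I*c^2 + 21*I*c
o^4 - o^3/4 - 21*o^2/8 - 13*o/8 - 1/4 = (o - 2)*(o + 1/4)*(o + 1/2)*(o + 1)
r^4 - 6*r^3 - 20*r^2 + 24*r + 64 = (r - 8)*(r - 2)*(r + 2)^2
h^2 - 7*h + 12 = (h - 4)*(h - 3)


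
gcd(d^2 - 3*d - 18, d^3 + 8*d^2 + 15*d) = d + 3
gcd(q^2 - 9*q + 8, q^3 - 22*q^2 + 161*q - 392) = q - 8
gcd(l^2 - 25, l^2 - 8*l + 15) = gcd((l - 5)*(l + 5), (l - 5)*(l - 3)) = l - 5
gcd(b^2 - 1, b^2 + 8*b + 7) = b + 1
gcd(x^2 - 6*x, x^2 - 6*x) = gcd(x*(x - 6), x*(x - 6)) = x^2 - 6*x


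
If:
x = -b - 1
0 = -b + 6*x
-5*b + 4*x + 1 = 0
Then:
No Solution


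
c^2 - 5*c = c*(c - 5)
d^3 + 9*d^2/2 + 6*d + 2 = (d + 1/2)*(d + 2)^2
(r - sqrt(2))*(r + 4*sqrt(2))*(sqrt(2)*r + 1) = sqrt(2)*r^3 + 7*r^2 - 5*sqrt(2)*r - 8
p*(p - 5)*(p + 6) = p^3 + p^2 - 30*p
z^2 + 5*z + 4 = (z + 1)*(z + 4)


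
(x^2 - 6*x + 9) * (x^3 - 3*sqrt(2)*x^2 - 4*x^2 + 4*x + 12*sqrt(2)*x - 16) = x^5 - 10*x^4 - 3*sqrt(2)*x^4 + 37*x^3 + 30*sqrt(2)*x^3 - 99*sqrt(2)*x^2 - 76*x^2 + 132*x + 108*sqrt(2)*x - 144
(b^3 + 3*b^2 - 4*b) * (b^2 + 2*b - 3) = b^5 + 5*b^4 - b^3 - 17*b^2 + 12*b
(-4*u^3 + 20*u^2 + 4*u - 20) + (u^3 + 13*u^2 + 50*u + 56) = -3*u^3 + 33*u^2 + 54*u + 36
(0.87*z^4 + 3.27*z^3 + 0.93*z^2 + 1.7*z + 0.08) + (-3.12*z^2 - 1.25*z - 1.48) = 0.87*z^4 + 3.27*z^3 - 2.19*z^2 + 0.45*z - 1.4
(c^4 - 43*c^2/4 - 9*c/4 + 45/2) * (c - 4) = c^5 - 4*c^4 - 43*c^3/4 + 163*c^2/4 + 63*c/2 - 90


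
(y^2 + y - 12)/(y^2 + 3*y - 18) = (y + 4)/(y + 6)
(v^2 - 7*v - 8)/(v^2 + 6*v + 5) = (v - 8)/(v + 5)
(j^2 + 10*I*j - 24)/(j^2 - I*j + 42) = (j + 4*I)/(j - 7*I)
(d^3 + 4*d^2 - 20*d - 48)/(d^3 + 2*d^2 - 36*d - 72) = (d - 4)/(d - 6)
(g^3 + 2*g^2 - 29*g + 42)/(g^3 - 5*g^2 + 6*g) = (g + 7)/g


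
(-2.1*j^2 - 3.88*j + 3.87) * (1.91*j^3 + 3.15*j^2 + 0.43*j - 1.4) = -4.011*j^5 - 14.0258*j^4 - 5.7333*j^3 + 13.4621*j^2 + 7.0961*j - 5.418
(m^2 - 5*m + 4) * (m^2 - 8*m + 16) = m^4 - 13*m^3 + 60*m^2 - 112*m + 64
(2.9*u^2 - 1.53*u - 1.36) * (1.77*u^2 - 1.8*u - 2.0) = 5.133*u^4 - 7.9281*u^3 - 5.4532*u^2 + 5.508*u + 2.72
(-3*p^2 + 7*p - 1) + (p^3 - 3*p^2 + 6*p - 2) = p^3 - 6*p^2 + 13*p - 3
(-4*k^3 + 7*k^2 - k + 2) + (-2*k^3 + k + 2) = -6*k^3 + 7*k^2 + 4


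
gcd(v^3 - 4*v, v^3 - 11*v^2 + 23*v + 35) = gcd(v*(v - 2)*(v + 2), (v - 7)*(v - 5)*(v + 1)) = 1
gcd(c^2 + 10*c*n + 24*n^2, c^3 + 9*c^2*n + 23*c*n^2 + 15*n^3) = 1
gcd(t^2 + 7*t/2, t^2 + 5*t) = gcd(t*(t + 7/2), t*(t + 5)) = t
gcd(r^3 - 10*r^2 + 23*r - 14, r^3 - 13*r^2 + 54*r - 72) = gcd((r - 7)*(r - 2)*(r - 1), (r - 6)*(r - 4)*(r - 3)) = 1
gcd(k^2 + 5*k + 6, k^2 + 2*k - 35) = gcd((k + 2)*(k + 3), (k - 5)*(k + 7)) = 1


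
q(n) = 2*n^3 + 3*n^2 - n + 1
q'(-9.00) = 431.00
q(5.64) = 449.60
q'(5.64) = 223.70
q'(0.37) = 2.04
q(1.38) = 10.59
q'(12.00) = 935.00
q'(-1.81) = 7.80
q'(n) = 6*n^2 + 6*n - 1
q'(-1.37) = 2.04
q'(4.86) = 169.88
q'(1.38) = 18.71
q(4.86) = 296.58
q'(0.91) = 9.43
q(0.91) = 4.08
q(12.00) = 3877.00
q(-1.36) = 2.88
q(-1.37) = 2.86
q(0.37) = 1.14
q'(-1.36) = 1.94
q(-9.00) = -1205.00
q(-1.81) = 0.78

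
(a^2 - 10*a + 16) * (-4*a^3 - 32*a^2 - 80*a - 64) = -4*a^5 + 8*a^4 + 176*a^3 + 224*a^2 - 640*a - 1024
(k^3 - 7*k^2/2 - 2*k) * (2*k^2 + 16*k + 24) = 2*k^5 + 9*k^4 - 36*k^3 - 116*k^2 - 48*k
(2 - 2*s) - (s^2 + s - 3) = -s^2 - 3*s + 5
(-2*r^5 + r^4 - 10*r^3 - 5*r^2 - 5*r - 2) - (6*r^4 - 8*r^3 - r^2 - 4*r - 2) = -2*r^5 - 5*r^4 - 2*r^3 - 4*r^2 - r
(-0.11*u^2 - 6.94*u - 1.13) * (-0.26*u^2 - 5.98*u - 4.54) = 0.0286*u^4 + 2.4622*u^3 + 42.2944*u^2 + 38.265*u + 5.1302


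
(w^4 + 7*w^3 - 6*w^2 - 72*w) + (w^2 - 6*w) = w^4 + 7*w^3 - 5*w^2 - 78*w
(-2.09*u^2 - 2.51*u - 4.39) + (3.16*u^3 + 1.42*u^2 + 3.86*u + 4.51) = 3.16*u^3 - 0.67*u^2 + 1.35*u + 0.12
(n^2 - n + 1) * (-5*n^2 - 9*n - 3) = -5*n^4 - 4*n^3 + n^2 - 6*n - 3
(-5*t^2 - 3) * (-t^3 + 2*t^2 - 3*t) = 5*t^5 - 10*t^4 + 18*t^3 - 6*t^2 + 9*t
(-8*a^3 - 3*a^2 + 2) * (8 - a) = 8*a^4 - 61*a^3 - 24*a^2 - 2*a + 16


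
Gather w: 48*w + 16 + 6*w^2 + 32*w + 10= 6*w^2 + 80*w + 26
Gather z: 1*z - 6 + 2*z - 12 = 3*z - 18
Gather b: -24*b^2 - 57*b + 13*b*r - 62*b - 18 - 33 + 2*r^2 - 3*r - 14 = -24*b^2 + b*(13*r - 119) + 2*r^2 - 3*r - 65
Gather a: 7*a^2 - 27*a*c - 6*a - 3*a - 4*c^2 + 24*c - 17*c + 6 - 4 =7*a^2 + a*(-27*c - 9) - 4*c^2 + 7*c + 2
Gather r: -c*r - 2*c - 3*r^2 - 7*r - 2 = -2*c - 3*r^2 + r*(-c - 7) - 2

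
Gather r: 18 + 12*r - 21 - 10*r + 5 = 2*r + 2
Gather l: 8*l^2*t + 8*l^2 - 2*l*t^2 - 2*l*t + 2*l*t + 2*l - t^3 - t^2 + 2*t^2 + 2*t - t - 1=l^2*(8*t + 8) + l*(2 - 2*t^2) - t^3 + t^2 + t - 1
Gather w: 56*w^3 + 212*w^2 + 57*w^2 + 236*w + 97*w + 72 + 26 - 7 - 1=56*w^3 + 269*w^2 + 333*w + 90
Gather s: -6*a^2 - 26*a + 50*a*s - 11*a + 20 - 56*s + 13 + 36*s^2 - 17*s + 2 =-6*a^2 - 37*a + 36*s^2 + s*(50*a - 73) + 35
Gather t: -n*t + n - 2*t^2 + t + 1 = n - 2*t^2 + t*(1 - n) + 1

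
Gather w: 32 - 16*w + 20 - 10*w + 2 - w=54 - 27*w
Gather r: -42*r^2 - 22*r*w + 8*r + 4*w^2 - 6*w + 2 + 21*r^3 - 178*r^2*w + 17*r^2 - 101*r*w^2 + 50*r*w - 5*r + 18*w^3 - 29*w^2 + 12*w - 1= 21*r^3 + r^2*(-178*w - 25) + r*(-101*w^2 + 28*w + 3) + 18*w^3 - 25*w^2 + 6*w + 1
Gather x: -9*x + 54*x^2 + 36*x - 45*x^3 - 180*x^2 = -45*x^3 - 126*x^2 + 27*x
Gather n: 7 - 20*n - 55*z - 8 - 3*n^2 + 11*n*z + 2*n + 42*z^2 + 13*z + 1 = -3*n^2 + n*(11*z - 18) + 42*z^2 - 42*z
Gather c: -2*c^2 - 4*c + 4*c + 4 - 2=2 - 2*c^2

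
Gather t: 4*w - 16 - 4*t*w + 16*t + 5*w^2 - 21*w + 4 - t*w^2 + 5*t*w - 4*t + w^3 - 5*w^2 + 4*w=t*(-w^2 + w + 12) + w^3 - 13*w - 12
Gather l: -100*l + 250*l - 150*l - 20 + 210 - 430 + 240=0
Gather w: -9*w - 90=-9*w - 90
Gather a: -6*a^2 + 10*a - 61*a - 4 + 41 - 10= -6*a^2 - 51*a + 27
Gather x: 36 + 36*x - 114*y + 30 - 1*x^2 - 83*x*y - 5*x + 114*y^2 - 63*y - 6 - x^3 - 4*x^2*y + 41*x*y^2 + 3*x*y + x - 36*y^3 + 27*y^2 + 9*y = -x^3 + x^2*(-4*y - 1) + x*(41*y^2 - 80*y + 32) - 36*y^3 + 141*y^2 - 168*y + 60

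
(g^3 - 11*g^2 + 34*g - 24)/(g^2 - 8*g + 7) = (g^2 - 10*g + 24)/(g - 7)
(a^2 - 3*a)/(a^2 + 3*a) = (a - 3)/(a + 3)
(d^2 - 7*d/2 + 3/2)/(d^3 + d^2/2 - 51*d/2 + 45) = (2*d - 1)/(2*d^2 + 7*d - 30)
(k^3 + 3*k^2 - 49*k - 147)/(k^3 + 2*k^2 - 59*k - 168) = (k - 7)/(k - 8)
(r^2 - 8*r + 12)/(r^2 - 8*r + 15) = (r^2 - 8*r + 12)/(r^2 - 8*r + 15)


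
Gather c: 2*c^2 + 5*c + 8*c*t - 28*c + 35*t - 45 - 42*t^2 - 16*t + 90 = 2*c^2 + c*(8*t - 23) - 42*t^2 + 19*t + 45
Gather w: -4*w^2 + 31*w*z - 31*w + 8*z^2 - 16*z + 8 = -4*w^2 + w*(31*z - 31) + 8*z^2 - 16*z + 8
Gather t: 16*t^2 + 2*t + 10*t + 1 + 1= 16*t^2 + 12*t + 2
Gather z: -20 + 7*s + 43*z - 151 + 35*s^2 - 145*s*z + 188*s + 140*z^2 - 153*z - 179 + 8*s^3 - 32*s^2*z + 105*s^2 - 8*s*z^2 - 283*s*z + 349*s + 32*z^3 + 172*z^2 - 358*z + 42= 8*s^3 + 140*s^2 + 544*s + 32*z^3 + z^2*(312 - 8*s) + z*(-32*s^2 - 428*s - 468) - 308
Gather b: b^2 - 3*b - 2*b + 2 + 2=b^2 - 5*b + 4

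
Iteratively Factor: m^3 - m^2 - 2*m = (m - 2)*(m^2 + m) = (m - 2)*(m + 1)*(m)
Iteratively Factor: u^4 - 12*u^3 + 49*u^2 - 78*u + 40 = (u - 2)*(u^3 - 10*u^2 + 29*u - 20) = (u - 5)*(u - 2)*(u^2 - 5*u + 4) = (u - 5)*(u - 4)*(u - 2)*(u - 1)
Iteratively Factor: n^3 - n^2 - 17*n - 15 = (n - 5)*(n^2 + 4*n + 3) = (n - 5)*(n + 1)*(n + 3)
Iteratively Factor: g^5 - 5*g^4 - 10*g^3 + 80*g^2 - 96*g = (g - 3)*(g^4 - 2*g^3 - 16*g^2 + 32*g) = (g - 3)*(g - 2)*(g^3 - 16*g) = g*(g - 3)*(g - 2)*(g^2 - 16) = g*(g - 4)*(g - 3)*(g - 2)*(g + 4)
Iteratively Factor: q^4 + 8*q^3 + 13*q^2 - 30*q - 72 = (q - 2)*(q^3 + 10*q^2 + 33*q + 36) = (q - 2)*(q + 3)*(q^2 + 7*q + 12) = (q - 2)*(q + 3)*(q + 4)*(q + 3)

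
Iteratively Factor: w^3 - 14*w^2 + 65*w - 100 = (w - 5)*(w^2 - 9*w + 20) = (w - 5)^2*(w - 4)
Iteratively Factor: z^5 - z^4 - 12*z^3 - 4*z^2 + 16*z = (z)*(z^4 - z^3 - 12*z^2 - 4*z + 16) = z*(z - 4)*(z^3 + 3*z^2 - 4) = z*(z - 4)*(z + 2)*(z^2 + z - 2) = z*(z - 4)*(z - 1)*(z + 2)*(z + 2)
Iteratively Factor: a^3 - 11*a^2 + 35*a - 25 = (a - 5)*(a^2 - 6*a + 5) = (a - 5)*(a - 1)*(a - 5)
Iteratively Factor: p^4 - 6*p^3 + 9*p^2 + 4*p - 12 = (p - 3)*(p^3 - 3*p^2 + 4) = (p - 3)*(p - 2)*(p^2 - p - 2) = (p - 3)*(p - 2)^2*(p + 1)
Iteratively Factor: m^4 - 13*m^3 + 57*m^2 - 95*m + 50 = (m - 5)*(m^3 - 8*m^2 + 17*m - 10) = (m - 5)^2*(m^2 - 3*m + 2) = (m - 5)^2*(m - 1)*(m - 2)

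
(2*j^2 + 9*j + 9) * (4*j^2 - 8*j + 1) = 8*j^4 + 20*j^3 - 34*j^2 - 63*j + 9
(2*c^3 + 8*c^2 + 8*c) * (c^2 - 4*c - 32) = 2*c^5 - 88*c^3 - 288*c^2 - 256*c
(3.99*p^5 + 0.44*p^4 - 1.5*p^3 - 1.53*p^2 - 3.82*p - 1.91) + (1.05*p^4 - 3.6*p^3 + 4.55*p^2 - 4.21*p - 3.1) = 3.99*p^5 + 1.49*p^4 - 5.1*p^3 + 3.02*p^2 - 8.03*p - 5.01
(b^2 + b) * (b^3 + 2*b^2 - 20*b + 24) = b^5 + 3*b^4 - 18*b^3 + 4*b^2 + 24*b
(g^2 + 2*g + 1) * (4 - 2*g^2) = -2*g^4 - 4*g^3 + 2*g^2 + 8*g + 4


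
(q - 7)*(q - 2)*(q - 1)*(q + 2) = q^4 - 8*q^3 + 3*q^2 + 32*q - 28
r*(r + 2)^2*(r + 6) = r^4 + 10*r^3 + 28*r^2 + 24*r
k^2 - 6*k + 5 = (k - 5)*(k - 1)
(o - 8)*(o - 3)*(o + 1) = o^3 - 10*o^2 + 13*o + 24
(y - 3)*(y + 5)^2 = y^3 + 7*y^2 - 5*y - 75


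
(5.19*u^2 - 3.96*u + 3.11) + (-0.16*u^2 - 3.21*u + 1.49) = 5.03*u^2 - 7.17*u + 4.6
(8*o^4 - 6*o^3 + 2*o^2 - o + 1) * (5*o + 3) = 40*o^5 - 6*o^4 - 8*o^3 + o^2 + 2*o + 3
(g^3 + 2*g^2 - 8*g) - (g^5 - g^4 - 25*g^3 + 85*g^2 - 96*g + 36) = -g^5 + g^4 + 26*g^3 - 83*g^2 + 88*g - 36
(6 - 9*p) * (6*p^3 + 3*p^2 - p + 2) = -54*p^4 + 9*p^3 + 27*p^2 - 24*p + 12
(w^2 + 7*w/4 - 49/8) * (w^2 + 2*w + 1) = w^4 + 15*w^3/4 - 13*w^2/8 - 21*w/2 - 49/8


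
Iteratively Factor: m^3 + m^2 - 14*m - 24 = (m - 4)*(m^2 + 5*m + 6) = (m - 4)*(m + 3)*(m + 2)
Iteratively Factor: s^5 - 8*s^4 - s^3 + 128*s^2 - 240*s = (s - 3)*(s^4 - 5*s^3 - 16*s^2 + 80*s) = (s - 5)*(s - 3)*(s^3 - 16*s) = (s - 5)*(s - 4)*(s - 3)*(s^2 + 4*s) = s*(s - 5)*(s - 4)*(s - 3)*(s + 4)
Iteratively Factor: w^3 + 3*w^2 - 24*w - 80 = (w + 4)*(w^2 - w - 20) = (w - 5)*(w + 4)*(w + 4)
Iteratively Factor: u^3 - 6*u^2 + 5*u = (u - 1)*(u^2 - 5*u) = (u - 5)*(u - 1)*(u)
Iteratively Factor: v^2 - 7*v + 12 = (v - 3)*(v - 4)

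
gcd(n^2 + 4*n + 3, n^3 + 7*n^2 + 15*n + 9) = n^2 + 4*n + 3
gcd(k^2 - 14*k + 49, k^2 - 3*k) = 1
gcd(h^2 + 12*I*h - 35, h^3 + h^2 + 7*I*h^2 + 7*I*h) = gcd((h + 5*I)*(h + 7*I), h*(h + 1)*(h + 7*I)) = h + 7*I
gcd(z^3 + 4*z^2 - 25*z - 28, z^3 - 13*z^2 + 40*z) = 1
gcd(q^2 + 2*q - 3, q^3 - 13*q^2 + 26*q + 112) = 1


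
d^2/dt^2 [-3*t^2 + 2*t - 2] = -6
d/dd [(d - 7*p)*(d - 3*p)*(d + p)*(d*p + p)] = p*(4*d^3 - 27*d^2*p + 3*d^2 + 22*d*p^2 - 18*d*p + 21*p^3 + 11*p^2)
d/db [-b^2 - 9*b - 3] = -2*b - 9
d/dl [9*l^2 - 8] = 18*l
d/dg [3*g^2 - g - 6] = 6*g - 1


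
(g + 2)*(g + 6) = g^2 + 8*g + 12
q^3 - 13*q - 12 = (q - 4)*(q + 1)*(q + 3)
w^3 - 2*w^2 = w^2*(w - 2)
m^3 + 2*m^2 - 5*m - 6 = (m - 2)*(m + 1)*(m + 3)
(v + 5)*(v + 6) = v^2 + 11*v + 30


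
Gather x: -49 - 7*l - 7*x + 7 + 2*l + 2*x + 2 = -5*l - 5*x - 40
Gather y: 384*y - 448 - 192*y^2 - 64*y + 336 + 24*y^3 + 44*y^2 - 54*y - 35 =24*y^3 - 148*y^2 + 266*y - 147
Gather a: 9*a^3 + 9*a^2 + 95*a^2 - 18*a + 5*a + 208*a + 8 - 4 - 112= 9*a^3 + 104*a^2 + 195*a - 108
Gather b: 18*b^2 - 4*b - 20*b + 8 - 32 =18*b^2 - 24*b - 24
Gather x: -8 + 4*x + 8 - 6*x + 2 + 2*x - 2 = 0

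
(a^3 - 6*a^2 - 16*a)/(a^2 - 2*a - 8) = a*(a - 8)/(a - 4)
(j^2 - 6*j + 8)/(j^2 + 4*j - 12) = (j - 4)/(j + 6)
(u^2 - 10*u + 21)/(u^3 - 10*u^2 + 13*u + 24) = (u - 7)/(u^2 - 7*u - 8)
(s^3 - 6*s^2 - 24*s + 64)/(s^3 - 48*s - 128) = (s - 2)/(s + 4)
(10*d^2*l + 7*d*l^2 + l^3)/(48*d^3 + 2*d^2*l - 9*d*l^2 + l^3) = l*(5*d + l)/(24*d^2 - 11*d*l + l^2)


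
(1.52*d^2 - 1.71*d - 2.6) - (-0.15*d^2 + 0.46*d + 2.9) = 1.67*d^2 - 2.17*d - 5.5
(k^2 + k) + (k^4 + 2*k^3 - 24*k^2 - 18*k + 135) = k^4 + 2*k^3 - 23*k^2 - 17*k + 135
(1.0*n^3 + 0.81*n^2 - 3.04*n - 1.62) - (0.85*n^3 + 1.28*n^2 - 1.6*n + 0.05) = 0.15*n^3 - 0.47*n^2 - 1.44*n - 1.67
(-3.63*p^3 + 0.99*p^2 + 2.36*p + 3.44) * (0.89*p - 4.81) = -3.2307*p^4 + 18.3414*p^3 - 2.6615*p^2 - 8.29*p - 16.5464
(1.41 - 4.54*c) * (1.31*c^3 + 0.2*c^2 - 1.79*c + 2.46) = -5.9474*c^4 + 0.9391*c^3 + 8.4086*c^2 - 13.6923*c + 3.4686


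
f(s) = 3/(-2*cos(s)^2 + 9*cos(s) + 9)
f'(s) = 3*(-4*sin(s)*cos(s) + 9*sin(s))/(-2*cos(s)^2 + 9*cos(s) + 9)^2 = 3*(9 - 4*cos(s))*sin(s)/(9*cos(s) - cos(2*s) + 8)^2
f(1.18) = 0.25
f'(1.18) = 0.14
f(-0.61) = 0.20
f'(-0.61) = -0.04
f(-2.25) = 1.17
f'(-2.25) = -4.11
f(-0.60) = 0.20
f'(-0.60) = -0.04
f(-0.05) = 0.19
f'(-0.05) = -0.00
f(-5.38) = 0.22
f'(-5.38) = 0.08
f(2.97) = -1.66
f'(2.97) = 2.02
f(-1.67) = 0.37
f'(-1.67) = -0.43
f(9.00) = -3.49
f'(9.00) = 21.11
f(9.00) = -3.49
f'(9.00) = 21.11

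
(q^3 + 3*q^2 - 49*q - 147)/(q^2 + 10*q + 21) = q - 7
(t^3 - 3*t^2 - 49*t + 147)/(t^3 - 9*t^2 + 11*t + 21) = (t + 7)/(t + 1)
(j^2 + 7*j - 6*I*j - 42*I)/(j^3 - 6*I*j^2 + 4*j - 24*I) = (j + 7)/(j^2 + 4)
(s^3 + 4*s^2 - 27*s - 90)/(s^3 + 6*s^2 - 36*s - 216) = (s^2 - 2*s - 15)/(s^2 - 36)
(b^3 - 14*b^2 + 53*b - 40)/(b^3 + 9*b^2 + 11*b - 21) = (b^2 - 13*b + 40)/(b^2 + 10*b + 21)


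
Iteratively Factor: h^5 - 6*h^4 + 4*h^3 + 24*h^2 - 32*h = (h - 2)*(h^4 - 4*h^3 - 4*h^2 + 16*h) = (h - 4)*(h - 2)*(h^3 - 4*h) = h*(h - 4)*(h - 2)*(h^2 - 4) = h*(h - 4)*(h - 2)^2*(h + 2)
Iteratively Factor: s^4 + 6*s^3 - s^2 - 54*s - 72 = (s + 3)*(s^3 + 3*s^2 - 10*s - 24) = (s - 3)*(s + 3)*(s^2 + 6*s + 8) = (s - 3)*(s + 3)*(s + 4)*(s + 2)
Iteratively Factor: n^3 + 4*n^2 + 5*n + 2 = (n + 2)*(n^2 + 2*n + 1) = (n + 1)*(n + 2)*(n + 1)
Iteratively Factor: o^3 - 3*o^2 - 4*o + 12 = (o - 2)*(o^2 - o - 6) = (o - 3)*(o - 2)*(o + 2)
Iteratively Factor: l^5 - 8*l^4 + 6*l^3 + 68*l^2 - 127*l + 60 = (l - 1)*(l^4 - 7*l^3 - l^2 + 67*l - 60) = (l - 1)*(l + 3)*(l^3 - 10*l^2 + 29*l - 20) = (l - 5)*(l - 1)*(l + 3)*(l^2 - 5*l + 4) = (l - 5)*(l - 1)^2*(l + 3)*(l - 4)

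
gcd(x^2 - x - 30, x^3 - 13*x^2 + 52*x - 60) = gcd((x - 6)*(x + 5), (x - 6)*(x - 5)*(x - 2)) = x - 6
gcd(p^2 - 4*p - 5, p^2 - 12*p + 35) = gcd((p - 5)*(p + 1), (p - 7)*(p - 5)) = p - 5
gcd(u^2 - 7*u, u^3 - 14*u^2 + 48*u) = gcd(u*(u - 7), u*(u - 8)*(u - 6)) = u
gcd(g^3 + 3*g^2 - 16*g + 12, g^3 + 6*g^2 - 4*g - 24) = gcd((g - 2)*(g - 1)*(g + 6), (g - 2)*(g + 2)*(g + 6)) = g^2 + 4*g - 12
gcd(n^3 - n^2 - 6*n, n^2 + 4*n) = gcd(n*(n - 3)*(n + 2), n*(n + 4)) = n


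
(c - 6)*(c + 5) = c^2 - c - 30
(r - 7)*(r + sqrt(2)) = r^2 - 7*r + sqrt(2)*r - 7*sqrt(2)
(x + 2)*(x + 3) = x^2 + 5*x + 6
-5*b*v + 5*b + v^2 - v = (-5*b + v)*(v - 1)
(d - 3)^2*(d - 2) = d^3 - 8*d^2 + 21*d - 18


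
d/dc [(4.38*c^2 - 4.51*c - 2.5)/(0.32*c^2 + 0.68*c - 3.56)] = (4.4216*c^2 - 29.5856*c + 17.7556)/(0.1024*c^4 + 0.4352*c^3 - 1.816*c^2 - 4.8416*c + 12.6736)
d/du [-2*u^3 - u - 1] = -6*u^2 - 1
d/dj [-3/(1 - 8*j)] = -24/(8*j - 1)^2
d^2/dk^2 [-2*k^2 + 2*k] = -4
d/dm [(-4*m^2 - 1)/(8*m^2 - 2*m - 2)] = (4*m^2 + 16*m - 1)/(2*(16*m^4 - 8*m^3 - 7*m^2 + 2*m + 1))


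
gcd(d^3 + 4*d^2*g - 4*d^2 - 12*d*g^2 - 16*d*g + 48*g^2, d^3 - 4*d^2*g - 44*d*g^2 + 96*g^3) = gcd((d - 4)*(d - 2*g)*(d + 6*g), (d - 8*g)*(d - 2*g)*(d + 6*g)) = d^2 + 4*d*g - 12*g^2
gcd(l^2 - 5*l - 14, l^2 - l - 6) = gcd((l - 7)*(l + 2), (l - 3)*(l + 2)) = l + 2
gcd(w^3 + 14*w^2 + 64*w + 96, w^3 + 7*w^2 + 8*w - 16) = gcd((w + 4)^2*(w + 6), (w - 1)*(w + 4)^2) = w^2 + 8*w + 16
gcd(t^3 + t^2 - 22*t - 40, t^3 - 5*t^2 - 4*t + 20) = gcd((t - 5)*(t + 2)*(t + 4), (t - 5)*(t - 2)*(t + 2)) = t^2 - 3*t - 10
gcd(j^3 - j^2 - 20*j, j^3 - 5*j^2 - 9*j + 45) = j - 5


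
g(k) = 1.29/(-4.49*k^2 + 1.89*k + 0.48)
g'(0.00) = -10.58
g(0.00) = 2.69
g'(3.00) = 0.03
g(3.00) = -0.04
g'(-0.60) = -1.82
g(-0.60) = -0.57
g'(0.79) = 9.77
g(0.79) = -1.56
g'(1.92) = 0.13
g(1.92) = -0.10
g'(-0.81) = -0.74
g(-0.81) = -0.32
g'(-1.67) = -0.09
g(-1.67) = -0.08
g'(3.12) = 0.02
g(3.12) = -0.03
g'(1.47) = 0.35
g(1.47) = -0.20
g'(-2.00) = -0.06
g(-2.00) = -0.06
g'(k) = 1.29*(8.98*k - 1.89)/(-4.49*k^2 + 1.89*k + 0.48)^2 = (11.5842*k - 2.4381)/(-4.49*k^2 + 1.89*k + 0.48)^2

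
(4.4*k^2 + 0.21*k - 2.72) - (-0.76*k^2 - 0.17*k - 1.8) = 5.16*k^2 + 0.38*k - 0.92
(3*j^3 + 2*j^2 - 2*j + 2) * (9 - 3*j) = -9*j^4 + 21*j^3 + 24*j^2 - 24*j + 18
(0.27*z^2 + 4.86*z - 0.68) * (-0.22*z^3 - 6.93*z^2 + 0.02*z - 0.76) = -0.0594*z^5 - 2.9403*z^4 - 33.5248*z^3 + 4.6044*z^2 - 3.7072*z + 0.5168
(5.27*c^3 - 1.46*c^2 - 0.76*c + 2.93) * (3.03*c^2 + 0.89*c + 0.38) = 15.9681*c^5 + 0.2665*c^4 - 1.5996*c^3 + 7.6467*c^2 + 2.3189*c + 1.1134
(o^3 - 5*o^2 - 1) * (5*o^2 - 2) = 5*o^5 - 25*o^4 - 2*o^3 + 5*o^2 + 2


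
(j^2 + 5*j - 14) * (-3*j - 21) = -3*j^3 - 36*j^2 - 63*j + 294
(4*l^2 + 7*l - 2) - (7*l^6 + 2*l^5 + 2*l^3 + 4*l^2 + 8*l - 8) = -7*l^6 - 2*l^5 - 2*l^3 - l + 6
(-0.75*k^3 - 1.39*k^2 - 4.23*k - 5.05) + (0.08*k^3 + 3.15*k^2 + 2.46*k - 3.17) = -0.67*k^3 + 1.76*k^2 - 1.77*k - 8.22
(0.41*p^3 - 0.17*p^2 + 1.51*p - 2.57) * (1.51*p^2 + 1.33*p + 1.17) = 0.6191*p^5 + 0.2886*p^4 + 2.5337*p^3 - 2.0713*p^2 - 1.6514*p - 3.0069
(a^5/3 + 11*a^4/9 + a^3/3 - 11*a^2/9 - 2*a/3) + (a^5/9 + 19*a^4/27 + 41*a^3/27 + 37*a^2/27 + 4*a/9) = 4*a^5/9 + 52*a^4/27 + 50*a^3/27 + 4*a^2/27 - 2*a/9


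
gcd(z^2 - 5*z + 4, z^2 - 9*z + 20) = z - 4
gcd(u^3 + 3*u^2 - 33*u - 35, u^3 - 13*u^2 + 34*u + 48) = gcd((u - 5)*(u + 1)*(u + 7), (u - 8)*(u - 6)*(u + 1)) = u + 1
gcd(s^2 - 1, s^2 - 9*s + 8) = s - 1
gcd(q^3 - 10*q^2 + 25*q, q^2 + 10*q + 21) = 1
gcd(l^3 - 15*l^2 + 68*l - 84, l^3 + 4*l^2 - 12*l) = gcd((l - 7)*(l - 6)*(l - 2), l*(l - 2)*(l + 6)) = l - 2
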